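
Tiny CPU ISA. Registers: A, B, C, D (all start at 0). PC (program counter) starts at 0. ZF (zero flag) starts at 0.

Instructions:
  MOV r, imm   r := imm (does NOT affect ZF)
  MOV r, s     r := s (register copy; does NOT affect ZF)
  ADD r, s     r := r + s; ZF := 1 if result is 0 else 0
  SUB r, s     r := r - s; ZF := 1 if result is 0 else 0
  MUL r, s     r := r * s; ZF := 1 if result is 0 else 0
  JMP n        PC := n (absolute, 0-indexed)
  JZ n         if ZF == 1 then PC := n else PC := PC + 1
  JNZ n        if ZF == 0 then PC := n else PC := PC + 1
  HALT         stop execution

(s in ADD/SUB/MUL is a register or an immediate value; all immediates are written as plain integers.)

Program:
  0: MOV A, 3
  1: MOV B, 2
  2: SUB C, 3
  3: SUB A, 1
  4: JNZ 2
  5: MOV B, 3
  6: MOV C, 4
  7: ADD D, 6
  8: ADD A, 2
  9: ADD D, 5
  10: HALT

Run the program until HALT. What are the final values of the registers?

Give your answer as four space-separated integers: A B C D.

Step 1: PC=0 exec 'MOV A, 3'. After: A=3 B=0 C=0 D=0 ZF=0 PC=1
Step 2: PC=1 exec 'MOV B, 2'. After: A=3 B=2 C=0 D=0 ZF=0 PC=2
Step 3: PC=2 exec 'SUB C, 3'. After: A=3 B=2 C=-3 D=0 ZF=0 PC=3
Step 4: PC=3 exec 'SUB A, 1'. After: A=2 B=2 C=-3 D=0 ZF=0 PC=4
Step 5: PC=4 exec 'JNZ 2'. After: A=2 B=2 C=-3 D=0 ZF=0 PC=2
Step 6: PC=2 exec 'SUB C, 3'. After: A=2 B=2 C=-6 D=0 ZF=0 PC=3
Step 7: PC=3 exec 'SUB A, 1'. After: A=1 B=2 C=-6 D=0 ZF=0 PC=4
Step 8: PC=4 exec 'JNZ 2'. After: A=1 B=2 C=-6 D=0 ZF=0 PC=2
Step 9: PC=2 exec 'SUB C, 3'. After: A=1 B=2 C=-9 D=0 ZF=0 PC=3
Step 10: PC=3 exec 'SUB A, 1'. After: A=0 B=2 C=-9 D=0 ZF=1 PC=4
Step 11: PC=4 exec 'JNZ 2'. After: A=0 B=2 C=-9 D=0 ZF=1 PC=5
Step 12: PC=5 exec 'MOV B, 3'. After: A=0 B=3 C=-9 D=0 ZF=1 PC=6
Step 13: PC=6 exec 'MOV C, 4'. After: A=0 B=3 C=4 D=0 ZF=1 PC=7
Step 14: PC=7 exec 'ADD D, 6'. After: A=0 B=3 C=4 D=6 ZF=0 PC=8
Step 15: PC=8 exec 'ADD A, 2'. After: A=2 B=3 C=4 D=6 ZF=0 PC=9
Step 16: PC=9 exec 'ADD D, 5'. After: A=2 B=3 C=4 D=11 ZF=0 PC=10
Step 17: PC=10 exec 'HALT'. After: A=2 B=3 C=4 D=11 ZF=0 PC=10 HALTED

Answer: 2 3 4 11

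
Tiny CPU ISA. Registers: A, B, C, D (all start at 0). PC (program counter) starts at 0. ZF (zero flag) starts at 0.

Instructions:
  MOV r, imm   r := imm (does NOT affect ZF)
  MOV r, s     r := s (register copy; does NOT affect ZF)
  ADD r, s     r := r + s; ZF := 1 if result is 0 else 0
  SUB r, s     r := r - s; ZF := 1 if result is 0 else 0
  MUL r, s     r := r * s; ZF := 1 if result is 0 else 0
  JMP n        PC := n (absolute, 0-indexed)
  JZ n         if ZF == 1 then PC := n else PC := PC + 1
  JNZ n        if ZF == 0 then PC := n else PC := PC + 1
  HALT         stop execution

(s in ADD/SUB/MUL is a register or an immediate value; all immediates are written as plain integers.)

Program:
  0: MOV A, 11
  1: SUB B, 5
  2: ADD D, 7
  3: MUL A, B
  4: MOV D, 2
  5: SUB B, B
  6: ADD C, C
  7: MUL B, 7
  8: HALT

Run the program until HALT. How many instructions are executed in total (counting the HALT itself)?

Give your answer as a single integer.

Answer: 9

Derivation:
Step 1: PC=0 exec 'MOV A, 11'. After: A=11 B=0 C=0 D=0 ZF=0 PC=1
Step 2: PC=1 exec 'SUB B, 5'. After: A=11 B=-5 C=0 D=0 ZF=0 PC=2
Step 3: PC=2 exec 'ADD D, 7'. After: A=11 B=-5 C=0 D=7 ZF=0 PC=3
Step 4: PC=3 exec 'MUL A, B'. After: A=-55 B=-5 C=0 D=7 ZF=0 PC=4
Step 5: PC=4 exec 'MOV D, 2'. After: A=-55 B=-5 C=0 D=2 ZF=0 PC=5
Step 6: PC=5 exec 'SUB B, B'. After: A=-55 B=0 C=0 D=2 ZF=1 PC=6
Step 7: PC=6 exec 'ADD C, C'. After: A=-55 B=0 C=0 D=2 ZF=1 PC=7
Step 8: PC=7 exec 'MUL B, 7'. After: A=-55 B=0 C=0 D=2 ZF=1 PC=8
Step 9: PC=8 exec 'HALT'. After: A=-55 B=0 C=0 D=2 ZF=1 PC=8 HALTED
Total instructions executed: 9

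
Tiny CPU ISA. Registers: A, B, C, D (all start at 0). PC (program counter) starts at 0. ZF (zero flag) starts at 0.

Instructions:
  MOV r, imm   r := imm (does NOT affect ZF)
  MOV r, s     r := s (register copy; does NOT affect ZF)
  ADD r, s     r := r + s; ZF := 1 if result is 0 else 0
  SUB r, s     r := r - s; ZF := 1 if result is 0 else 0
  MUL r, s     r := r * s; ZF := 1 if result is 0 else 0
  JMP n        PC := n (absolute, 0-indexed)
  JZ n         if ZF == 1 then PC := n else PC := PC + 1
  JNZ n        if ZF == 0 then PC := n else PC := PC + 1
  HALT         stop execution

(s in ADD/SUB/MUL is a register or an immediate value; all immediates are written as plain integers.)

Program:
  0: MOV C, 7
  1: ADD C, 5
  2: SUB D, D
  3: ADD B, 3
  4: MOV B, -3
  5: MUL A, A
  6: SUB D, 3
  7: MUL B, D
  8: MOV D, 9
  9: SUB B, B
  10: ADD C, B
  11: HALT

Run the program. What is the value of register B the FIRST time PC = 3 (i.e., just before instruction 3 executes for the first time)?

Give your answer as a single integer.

Step 1: PC=0 exec 'MOV C, 7'. After: A=0 B=0 C=7 D=0 ZF=0 PC=1
Step 2: PC=1 exec 'ADD C, 5'. After: A=0 B=0 C=12 D=0 ZF=0 PC=2
Step 3: PC=2 exec 'SUB D, D'. After: A=0 B=0 C=12 D=0 ZF=1 PC=3
First time PC=3: B=0

0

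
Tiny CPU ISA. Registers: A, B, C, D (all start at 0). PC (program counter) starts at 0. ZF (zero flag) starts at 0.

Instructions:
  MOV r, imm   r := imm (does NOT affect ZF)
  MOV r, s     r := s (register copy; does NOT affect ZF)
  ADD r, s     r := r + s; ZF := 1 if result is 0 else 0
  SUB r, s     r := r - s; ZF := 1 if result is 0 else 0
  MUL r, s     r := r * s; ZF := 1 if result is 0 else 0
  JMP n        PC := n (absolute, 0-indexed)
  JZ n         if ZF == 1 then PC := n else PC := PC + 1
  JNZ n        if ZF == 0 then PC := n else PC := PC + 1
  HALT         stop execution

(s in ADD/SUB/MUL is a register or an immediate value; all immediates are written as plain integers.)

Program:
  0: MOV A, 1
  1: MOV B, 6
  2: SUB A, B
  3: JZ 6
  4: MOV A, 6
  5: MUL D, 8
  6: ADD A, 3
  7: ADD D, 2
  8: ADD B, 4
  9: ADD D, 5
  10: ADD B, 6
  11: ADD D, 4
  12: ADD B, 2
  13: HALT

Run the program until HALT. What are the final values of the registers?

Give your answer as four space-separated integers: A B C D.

Step 1: PC=0 exec 'MOV A, 1'. After: A=1 B=0 C=0 D=0 ZF=0 PC=1
Step 2: PC=1 exec 'MOV B, 6'. After: A=1 B=6 C=0 D=0 ZF=0 PC=2
Step 3: PC=2 exec 'SUB A, B'. After: A=-5 B=6 C=0 D=0 ZF=0 PC=3
Step 4: PC=3 exec 'JZ 6'. After: A=-5 B=6 C=0 D=0 ZF=0 PC=4
Step 5: PC=4 exec 'MOV A, 6'. After: A=6 B=6 C=0 D=0 ZF=0 PC=5
Step 6: PC=5 exec 'MUL D, 8'. After: A=6 B=6 C=0 D=0 ZF=1 PC=6
Step 7: PC=6 exec 'ADD A, 3'. After: A=9 B=6 C=0 D=0 ZF=0 PC=7
Step 8: PC=7 exec 'ADD D, 2'. After: A=9 B=6 C=0 D=2 ZF=0 PC=8
Step 9: PC=8 exec 'ADD B, 4'. After: A=9 B=10 C=0 D=2 ZF=0 PC=9
Step 10: PC=9 exec 'ADD D, 5'. After: A=9 B=10 C=0 D=7 ZF=0 PC=10
Step 11: PC=10 exec 'ADD B, 6'. After: A=9 B=16 C=0 D=7 ZF=0 PC=11
Step 12: PC=11 exec 'ADD D, 4'. After: A=9 B=16 C=0 D=11 ZF=0 PC=12
Step 13: PC=12 exec 'ADD B, 2'. After: A=9 B=18 C=0 D=11 ZF=0 PC=13
Step 14: PC=13 exec 'HALT'. After: A=9 B=18 C=0 D=11 ZF=0 PC=13 HALTED

Answer: 9 18 0 11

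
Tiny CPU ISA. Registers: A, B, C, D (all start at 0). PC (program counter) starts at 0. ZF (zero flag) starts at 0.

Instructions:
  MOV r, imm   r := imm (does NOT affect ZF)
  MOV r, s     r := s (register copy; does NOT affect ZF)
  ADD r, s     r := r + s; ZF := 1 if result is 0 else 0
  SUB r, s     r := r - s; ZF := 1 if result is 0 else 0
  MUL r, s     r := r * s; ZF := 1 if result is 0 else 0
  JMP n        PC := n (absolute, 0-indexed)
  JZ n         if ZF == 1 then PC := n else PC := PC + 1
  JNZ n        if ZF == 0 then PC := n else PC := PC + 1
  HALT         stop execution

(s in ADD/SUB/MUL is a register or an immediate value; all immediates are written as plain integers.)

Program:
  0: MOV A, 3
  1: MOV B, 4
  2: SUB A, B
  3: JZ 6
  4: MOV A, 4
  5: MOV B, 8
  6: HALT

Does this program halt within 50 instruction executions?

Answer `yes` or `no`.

Step 1: PC=0 exec 'MOV A, 3'. After: A=3 B=0 C=0 D=0 ZF=0 PC=1
Step 2: PC=1 exec 'MOV B, 4'. After: A=3 B=4 C=0 D=0 ZF=0 PC=2
Step 3: PC=2 exec 'SUB A, B'. After: A=-1 B=4 C=0 D=0 ZF=0 PC=3
Step 4: PC=3 exec 'JZ 6'. After: A=-1 B=4 C=0 D=0 ZF=0 PC=4
Step 5: PC=4 exec 'MOV A, 4'. After: A=4 B=4 C=0 D=0 ZF=0 PC=5
Step 6: PC=5 exec 'MOV B, 8'. After: A=4 B=8 C=0 D=0 ZF=0 PC=6
Step 7: PC=6 exec 'HALT'. After: A=4 B=8 C=0 D=0 ZF=0 PC=6 HALTED

Answer: yes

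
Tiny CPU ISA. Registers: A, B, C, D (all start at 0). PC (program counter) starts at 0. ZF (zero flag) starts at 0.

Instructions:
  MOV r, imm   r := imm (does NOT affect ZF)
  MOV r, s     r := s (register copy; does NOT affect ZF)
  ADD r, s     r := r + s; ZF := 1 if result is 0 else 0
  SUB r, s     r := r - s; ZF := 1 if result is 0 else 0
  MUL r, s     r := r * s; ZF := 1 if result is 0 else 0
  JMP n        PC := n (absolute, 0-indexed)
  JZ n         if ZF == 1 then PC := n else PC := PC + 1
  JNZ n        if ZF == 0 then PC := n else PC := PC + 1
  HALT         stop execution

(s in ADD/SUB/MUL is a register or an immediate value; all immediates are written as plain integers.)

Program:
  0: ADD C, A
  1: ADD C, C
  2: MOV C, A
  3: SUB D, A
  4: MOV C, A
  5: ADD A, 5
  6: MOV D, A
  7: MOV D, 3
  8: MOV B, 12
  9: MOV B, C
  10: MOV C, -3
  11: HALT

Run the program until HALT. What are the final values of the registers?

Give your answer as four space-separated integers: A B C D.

Answer: 5 0 -3 3

Derivation:
Step 1: PC=0 exec 'ADD C, A'. After: A=0 B=0 C=0 D=0 ZF=1 PC=1
Step 2: PC=1 exec 'ADD C, C'. After: A=0 B=0 C=0 D=0 ZF=1 PC=2
Step 3: PC=2 exec 'MOV C, A'. After: A=0 B=0 C=0 D=0 ZF=1 PC=3
Step 4: PC=3 exec 'SUB D, A'. After: A=0 B=0 C=0 D=0 ZF=1 PC=4
Step 5: PC=4 exec 'MOV C, A'. After: A=0 B=0 C=0 D=0 ZF=1 PC=5
Step 6: PC=5 exec 'ADD A, 5'. After: A=5 B=0 C=0 D=0 ZF=0 PC=6
Step 7: PC=6 exec 'MOV D, A'. After: A=5 B=0 C=0 D=5 ZF=0 PC=7
Step 8: PC=7 exec 'MOV D, 3'. After: A=5 B=0 C=0 D=3 ZF=0 PC=8
Step 9: PC=8 exec 'MOV B, 12'. After: A=5 B=12 C=0 D=3 ZF=0 PC=9
Step 10: PC=9 exec 'MOV B, C'. After: A=5 B=0 C=0 D=3 ZF=0 PC=10
Step 11: PC=10 exec 'MOV C, -3'. After: A=5 B=0 C=-3 D=3 ZF=0 PC=11
Step 12: PC=11 exec 'HALT'. After: A=5 B=0 C=-3 D=3 ZF=0 PC=11 HALTED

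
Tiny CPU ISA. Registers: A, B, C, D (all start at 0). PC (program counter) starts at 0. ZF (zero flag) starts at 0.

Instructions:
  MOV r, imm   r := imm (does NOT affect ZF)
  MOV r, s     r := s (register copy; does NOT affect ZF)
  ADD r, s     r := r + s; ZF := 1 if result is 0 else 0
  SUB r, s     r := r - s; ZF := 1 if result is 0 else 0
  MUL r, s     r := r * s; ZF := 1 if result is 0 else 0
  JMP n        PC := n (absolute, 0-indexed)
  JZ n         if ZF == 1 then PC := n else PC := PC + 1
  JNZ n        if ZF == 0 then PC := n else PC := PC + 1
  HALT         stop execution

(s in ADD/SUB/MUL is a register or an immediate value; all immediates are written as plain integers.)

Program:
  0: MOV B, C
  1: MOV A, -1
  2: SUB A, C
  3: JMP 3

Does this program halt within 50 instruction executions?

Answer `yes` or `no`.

Answer: no

Derivation:
Step 1: PC=0 exec 'MOV B, C'. After: A=0 B=0 C=0 D=0 ZF=0 PC=1
Step 2: PC=1 exec 'MOV A, -1'. After: A=-1 B=0 C=0 D=0 ZF=0 PC=2
Step 3: PC=2 exec 'SUB A, C'. After: A=-1 B=0 C=0 D=0 ZF=0 PC=3
Step 4: PC=3 exec 'JMP 3'. After: A=-1 B=0 C=0 D=0 ZF=0 PC=3
State after step 4 equals state after step 3: the program is in a cycle of length 1 and will never halt.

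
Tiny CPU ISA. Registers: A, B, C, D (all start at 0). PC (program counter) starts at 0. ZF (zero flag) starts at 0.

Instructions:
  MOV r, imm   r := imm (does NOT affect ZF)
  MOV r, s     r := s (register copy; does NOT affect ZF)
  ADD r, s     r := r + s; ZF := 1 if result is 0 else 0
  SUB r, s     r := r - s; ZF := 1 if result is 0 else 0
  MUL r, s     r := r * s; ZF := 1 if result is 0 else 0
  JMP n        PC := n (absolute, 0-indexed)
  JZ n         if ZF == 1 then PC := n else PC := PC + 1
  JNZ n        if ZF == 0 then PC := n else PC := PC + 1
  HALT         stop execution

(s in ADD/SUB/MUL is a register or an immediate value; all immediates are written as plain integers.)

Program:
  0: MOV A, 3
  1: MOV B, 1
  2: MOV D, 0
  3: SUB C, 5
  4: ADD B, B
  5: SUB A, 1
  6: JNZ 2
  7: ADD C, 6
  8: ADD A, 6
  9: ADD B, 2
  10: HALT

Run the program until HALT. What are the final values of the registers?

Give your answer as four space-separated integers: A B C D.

Answer: 6 10 -9 0

Derivation:
Step 1: PC=0 exec 'MOV A, 3'. After: A=3 B=0 C=0 D=0 ZF=0 PC=1
Step 2: PC=1 exec 'MOV B, 1'. After: A=3 B=1 C=0 D=0 ZF=0 PC=2
Step 3: PC=2 exec 'MOV D, 0'. After: A=3 B=1 C=0 D=0 ZF=0 PC=3
Step 4: PC=3 exec 'SUB C, 5'. After: A=3 B=1 C=-5 D=0 ZF=0 PC=4
Step 5: PC=4 exec 'ADD B, B'. After: A=3 B=2 C=-5 D=0 ZF=0 PC=5
Step 6: PC=5 exec 'SUB A, 1'. After: A=2 B=2 C=-5 D=0 ZF=0 PC=6
Step 7: PC=6 exec 'JNZ 2'. After: A=2 B=2 C=-5 D=0 ZF=0 PC=2
Step 8: PC=2 exec 'MOV D, 0'. After: A=2 B=2 C=-5 D=0 ZF=0 PC=3
Step 9: PC=3 exec 'SUB C, 5'. After: A=2 B=2 C=-10 D=0 ZF=0 PC=4
Step 10: PC=4 exec 'ADD B, B'. After: A=2 B=4 C=-10 D=0 ZF=0 PC=5
Step 11: PC=5 exec 'SUB A, 1'. After: A=1 B=4 C=-10 D=0 ZF=0 PC=6
Step 12: PC=6 exec 'JNZ 2'. After: A=1 B=4 C=-10 D=0 ZF=0 PC=2
Step 13: PC=2 exec 'MOV D, 0'. After: A=1 B=4 C=-10 D=0 ZF=0 PC=3
Step 14: PC=3 exec 'SUB C, 5'. After: A=1 B=4 C=-15 D=0 ZF=0 PC=4
Step 15: PC=4 exec 'ADD B, B'. After: A=1 B=8 C=-15 D=0 ZF=0 PC=5
Step 16: PC=5 exec 'SUB A, 1'. After: A=0 B=8 C=-15 D=0 ZF=1 PC=6
Step 17: PC=6 exec 'JNZ 2'. After: A=0 B=8 C=-15 D=0 ZF=1 PC=7
Step 18: PC=7 exec 'ADD C, 6'. After: A=0 B=8 C=-9 D=0 ZF=0 PC=8
Step 19: PC=8 exec 'ADD A, 6'. After: A=6 B=8 C=-9 D=0 ZF=0 PC=9
Step 20: PC=9 exec 'ADD B, 2'. After: A=6 B=10 C=-9 D=0 ZF=0 PC=10
Step 21: PC=10 exec 'HALT'. After: A=6 B=10 C=-9 D=0 ZF=0 PC=10 HALTED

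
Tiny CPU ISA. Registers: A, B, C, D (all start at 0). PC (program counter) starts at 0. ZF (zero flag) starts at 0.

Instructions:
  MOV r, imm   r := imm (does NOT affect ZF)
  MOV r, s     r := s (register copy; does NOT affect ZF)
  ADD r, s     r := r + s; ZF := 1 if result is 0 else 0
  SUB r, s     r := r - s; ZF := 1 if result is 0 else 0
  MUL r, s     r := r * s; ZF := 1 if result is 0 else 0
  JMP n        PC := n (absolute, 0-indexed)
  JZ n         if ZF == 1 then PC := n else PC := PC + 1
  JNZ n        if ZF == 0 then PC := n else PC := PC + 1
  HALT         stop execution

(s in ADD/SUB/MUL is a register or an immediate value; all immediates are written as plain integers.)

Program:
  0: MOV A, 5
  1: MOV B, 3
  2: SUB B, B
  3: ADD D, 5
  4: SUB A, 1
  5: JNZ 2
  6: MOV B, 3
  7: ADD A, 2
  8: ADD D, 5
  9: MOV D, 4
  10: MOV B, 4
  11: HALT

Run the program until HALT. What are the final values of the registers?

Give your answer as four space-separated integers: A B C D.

Answer: 2 4 0 4

Derivation:
Step 1: PC=0 exec 'MOV A, 5'. After: A=5 B=0 C=0 D=0 ZF=0 PC=1
Step 2: PC=1 exec 'MOV B, 3'. After: A=5 B=3 C=0 D=0 ZF=0 PC=2
Step 3: PC=2 exec 'SUB B, B'. After: A=5 B=0 C=0 D=0 ZF=1 PC=3
Step 4: PC=3 exec 'ADD D, 5'. After: A=5 B=0 C=0 D=5 ZF=0 PC=4
Step 5: PC=4 exec 'SUB A, 1'. After: A=4 B=0 C=0 D=5 ZF=0 PC=5
Step 6: PC=5 exec 'JNZ 2'. After: A=4 B=0 C=0 D=5 ZF=0 PC=2
Step 7: PC=2 exec 'SUB B, B'. After: A=4 B=0 C=0 D=5 ZF=1 PC=3
Step 8: PC=3 exec 'ADD D, 5'. After: A=4 B=0 C=0 D=10 ZF=0 PC=4
Step 9: PC=4 exec 'SUB A, 1'. After: A=3 B=0 C=0 D=10 ZF=0 PC=5
Step 10: PC=5 exec 'JNZ 2'. After: A=3 B=0 C=0 D=10 ZF=0 PC=2
Step 11: PC=2 exec 'SUB B, B'. After: A=3 B=0 C=0 D=10 ZF=1 PC=3
Step 12: PC=3 exec 'ADD D, 5'. After: A=3 B=0 C=0 D=15 ZF=0 PC=4
Step 13: PC=4 exec 'SUB A, 1'. After: A=2 B=0 C=0 D=15 ZF=0 PC=5
Step 14: PC=5 exec 'JNZ 2'. After: A=2 B=0 C=0 D=15 ZF=0 PC=2
Step 15: PC=2 exec 'SUB B, B'. After: A=2 B=0 C=0 D=15 ZF=1 PC=3
Step 16: PC=3 exec 'ADD D, 5'. After: A=2 B=0 C=0 D=20 ZF=0 PC=4
Step 17: PC=4 exec 'SUB A, 1'. After: A=1 B=0 C=0 D=20 ZF=0 PC=5
Step 18: PC=5 exec 'JNZ 2'. After: A=1 B=0 C=0 D=20 ZF=0 PC=2
Step 19: PC=2 exec 'SUB B, B'. After: A=1 B=0 C=0 D=20 ZF=1 PC=3
Step 20: PC=3 exec 'ADD D, 5'. After: A=1 B=0 C=0 D=25 ZF=0 PC=4
Step 21: PC=4 exec 'SUB A, 1'. After: A=0 B=0 C=0 D=25 ZF=1 PC=5
Step 22: PC=5 exec 'JNZ 2'. After: A=0 B=0 C=0 D=25 ZF=1 PC=6
Step 23: PC=6 exec 'MOV B, 3'. After: A=0 B=3 C=0 D=25 ZF=1 PC=7
Step 24: PC=7 exec 'ADD A, 2'. After: A=2 B=3 C=0 D=25 ZF=0 PC=8
Step 25: PC=8 exec 'ADD D, 5'. After: A=2 B=3 C=0 D=30 ZF=0 PC=9
Step 26: PC=9 exec 'MOV D, 4'. After: A=2 B=3 C=0 D=4 ZF=0 PC=10
Step 27: PC=10 exec 'MOV B, 4'. After: A=2 B=4 C=0 D=4 ZF=0 PC=11
Step 28: PC=11 exec 'HALT'. After: A=2 B=4 C=0 D=4 ZF=0 PC=11 HALTED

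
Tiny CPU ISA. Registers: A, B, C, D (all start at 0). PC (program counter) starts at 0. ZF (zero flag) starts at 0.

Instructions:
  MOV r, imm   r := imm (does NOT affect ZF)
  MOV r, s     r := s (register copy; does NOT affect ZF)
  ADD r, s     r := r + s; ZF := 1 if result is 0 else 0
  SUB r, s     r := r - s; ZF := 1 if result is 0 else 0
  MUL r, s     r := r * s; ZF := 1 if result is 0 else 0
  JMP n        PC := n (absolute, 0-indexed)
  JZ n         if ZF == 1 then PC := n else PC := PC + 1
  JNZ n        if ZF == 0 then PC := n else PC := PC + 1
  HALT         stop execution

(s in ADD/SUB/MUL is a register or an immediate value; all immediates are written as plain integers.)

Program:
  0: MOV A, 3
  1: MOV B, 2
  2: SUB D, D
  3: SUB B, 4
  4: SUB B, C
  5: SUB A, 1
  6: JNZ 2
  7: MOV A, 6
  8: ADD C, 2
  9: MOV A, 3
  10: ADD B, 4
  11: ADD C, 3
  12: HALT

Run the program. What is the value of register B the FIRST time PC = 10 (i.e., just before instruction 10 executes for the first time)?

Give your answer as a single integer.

Step 1: PC=0 exec 'MOV A, 3'. After: A=3 B=0 C=0 D=0 ZF=0 PC=1
Step 2: PC=1 exec 'MOV B, 2'. After: A=3 B=2 C=0 D=0 ZF=0 PC=2
Step 3: PC=2 exec 'SUB D, D'. After: A=3 B=2 C=0 D=0 ZF=1 PC=3
Step 4: PC=3 exec 'SUB B, 4'. After: A=3 B=-2 C=0 D=0 ZF=0 PC=4
Step 5: PC=4 exec 'SUB B, C'. After: A=3 B=-2 C=0 D=0 ZF=0 PC=5
Step 6: PC=5 exec 'SUB A, 1'. After: A=2 B=-2 C=0 D=0 ZF=0 PC=6
Step 7: PC=6 exec 'JNZ 2'. After: A=2 B=-2 C=0 D=0 ZF=0 PC=2
Step 8: PC=2 exec 'SUB D, D'. After: A=2 B=-2 C=0 D=0 ZF=1 PC=3
Step 9: PC=3 exec 'SUB B, 4'. After: A=2 B=-6 C=0 D=0 ZF=0 PC=4
Step 10: PC=4 exec 'SUB B, C'. After: A=2 B=-6 C=0 D=0 ZF=0 PC=5
Step 11: PC=5 exec 'SUB A, 1'. After: A=1 B=-6 C=0 D=0 ZF=0 PC=6
Step 12: PC=6 exec 'JNZ 2'. After: A=1 B=-6 C=0 D=0 ZF=0 PC=2
Step 13: PC=2 exec 'SUB D, D'. After: A=1 B=-6 C=0 D=0 ZF=1 PC=3
Step 14: PC=3 exec 'SUB B, 4'. After: A=1 B=-10 C=0 D=0 ZF=0 PC=4
Step 15: PC=4 exec 'SUB B, C'. After: A=1 B=-10 C=0 D=0 ZF=0 PC=5
Step 16: PC=5 exec 'SUB A, 1'. After: A=0 B=-10 C=0 D=0 ZF=1 PC=6
Step 17: PC=6 exec 'JNZ 2'. After: A=0 B=-10 C=0 D=0 ZF=1 PC=7
Step 18: PC=7 exec 'MOV A, 6'. After: A=6 B=-10 C=0 D=0 ZF=1 PC=8
Step 19: PC=8 exec 'ADD C, 2'. After: A=6 B=-10 C=2 D=0 ZF=0 PC=9
Step 20: PC=9 exec 'MOV A, 3'. After: A=3 B=-10 C=2 D=0 ZF=0 PC=10
First time PC=10: B=-10

-10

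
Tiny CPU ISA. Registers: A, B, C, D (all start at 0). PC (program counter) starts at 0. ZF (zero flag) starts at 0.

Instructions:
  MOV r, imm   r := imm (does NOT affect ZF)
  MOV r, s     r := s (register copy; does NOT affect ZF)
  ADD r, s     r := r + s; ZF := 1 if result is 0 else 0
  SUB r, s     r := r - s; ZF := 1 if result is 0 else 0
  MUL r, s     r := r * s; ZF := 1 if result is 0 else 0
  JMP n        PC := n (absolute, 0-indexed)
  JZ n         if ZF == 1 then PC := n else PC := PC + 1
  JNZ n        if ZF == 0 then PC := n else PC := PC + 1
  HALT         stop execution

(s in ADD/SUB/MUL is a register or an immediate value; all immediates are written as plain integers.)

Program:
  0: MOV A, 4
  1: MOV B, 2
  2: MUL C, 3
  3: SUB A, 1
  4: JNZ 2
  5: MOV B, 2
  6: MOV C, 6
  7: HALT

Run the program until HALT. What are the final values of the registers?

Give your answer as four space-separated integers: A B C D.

Answer: 0 2 6 0

Derivation:
Step 1: PC=0 exec 'MOV A, 4'. After: A=4 B=0 C=0 D=0 ZF=0 PC=1
Step 2: PC=1 exec 'MOV B, 2'. After: A=4 B=2 C=0 D=0 ZF=0 PC=2
Step 3: PC=2 exec 'MUL C, 3'. After: A=4 B=2 C=0 D=0 ZF=1 PC=3
Step 4: PC=3 exec 'SUB A, 1'. After: A=3 B=2 C=0 D=0 ZF=0 PC=4
Step 5: PC=4 exec 'JNZ 2'. After: A=3 B=2 C=0 D=0 ZF=0 PC=2
Step 6: PC=2 exec 'MUL C, 3'. After: A=3 B=2 C=0 D=0 ZF=1 PC=3
Step 7: PC=3 exec 'SUB A, 1'. After: A=2 B=2 C=0 D=0 ZF=0 PC=4
Step 8: PC=4 exec 'JNZ 2'. After: A=2 B=2 C=0 D=0 ZF=0 PC=2
Step 9: PC=2 exec 'MUL C, 3'. After: A=2 B=2 C=0 D=0 ZF=1 PC=3
Step 10: PC=3 exec 'SUB A, 1'. After: A=1 B=2 C=0 D=0 ZF=0 PC=4
Step 11: PC=4 exec 'JNZ 2'. After: A=1 B=2 C=0 D=0 ZF=0 PC=2
Step 12: PC=2 exec 'MUL C, 3'. After: A=1 B=2 C=0 D=0 ZF=1 PC=3
Step 13: PC=3 exec 'SUB A, 1'. After: A=0 B=2 C=0 D=0 ZF=1 PC=4
Step 14: PC=4 exec 'JNZ 2'. After: A=0 B=2 C=0 D=0 ZF=1 PC=5
Step 15: PC=5 exec 'MOV B, 2'. After: A=0 B=2 C=0 D=0 ZF=1 PC=6
Step 16: PC=6 exec 'MOV C, 6'. After: A=0 B=2 C=6 D=0 ZF=1 PC=7
Step 17: PC=7 exec 'HALT'. After: A=0 B=2 C=6 D=0 ZF=1 PC=7 HALTED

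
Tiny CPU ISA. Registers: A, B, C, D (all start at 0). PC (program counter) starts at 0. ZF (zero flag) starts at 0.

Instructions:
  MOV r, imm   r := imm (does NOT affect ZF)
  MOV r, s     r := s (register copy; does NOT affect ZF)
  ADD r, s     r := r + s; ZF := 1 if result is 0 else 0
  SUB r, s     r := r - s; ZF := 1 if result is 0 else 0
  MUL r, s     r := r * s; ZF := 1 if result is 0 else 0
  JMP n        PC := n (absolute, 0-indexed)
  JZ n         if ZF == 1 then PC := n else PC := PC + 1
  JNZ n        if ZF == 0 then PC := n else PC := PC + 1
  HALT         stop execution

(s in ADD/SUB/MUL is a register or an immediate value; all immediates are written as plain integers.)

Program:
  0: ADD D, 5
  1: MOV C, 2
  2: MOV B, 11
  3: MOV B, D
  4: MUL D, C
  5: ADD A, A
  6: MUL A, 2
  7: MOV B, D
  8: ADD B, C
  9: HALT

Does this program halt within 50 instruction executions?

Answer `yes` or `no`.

Step 1: PC=0 exec 'ADD D, 5'. After: A=0 B=0 C=0 D=5 ZF=0 PC=1
Step 2: PC=1 exec 'MOV C, 2'. After: A=0 B=0 C=2 D=5 ZF=0 PC=2
Step 3: PC=2 exec 'MOV B, 11'. After: A=0 B=11 C=2 D=5 ZF=0 PC=3
Step 4: PC=3 exec 'MOV B, D'. After: A=0 B=5 C=2 D=5 ZF=0 PC=4
Step 5: PC=4 exec 'MUL D, C'. After: A=0 B=5 C=2 D=10 ZF=0 PC=5
Step 6: PC=5 exec 'ADD A, A'. After: A=0 B=5 C=2 D=10 ZF=1 PC=6
Step 7: PC=6 exec 'MUL A, 2'. After: A=0 B=5 C=2 D=10 ZF=1 PC=7
Step 8: PC=7 exec 'MOV B, D'. After: A=0 B=10 C=2 D=10 ZF=1 PC=8
Step 9: PC=8 exec 'ADD B, C'. After: A=0 B=12 C=2 D=10 ZF=0 PC=9
Step 10: PC=9 exec 'HALT'. After: A=0 B=12 C=2 D=10 ZF=0 PC=9 HALTED

Answer: yes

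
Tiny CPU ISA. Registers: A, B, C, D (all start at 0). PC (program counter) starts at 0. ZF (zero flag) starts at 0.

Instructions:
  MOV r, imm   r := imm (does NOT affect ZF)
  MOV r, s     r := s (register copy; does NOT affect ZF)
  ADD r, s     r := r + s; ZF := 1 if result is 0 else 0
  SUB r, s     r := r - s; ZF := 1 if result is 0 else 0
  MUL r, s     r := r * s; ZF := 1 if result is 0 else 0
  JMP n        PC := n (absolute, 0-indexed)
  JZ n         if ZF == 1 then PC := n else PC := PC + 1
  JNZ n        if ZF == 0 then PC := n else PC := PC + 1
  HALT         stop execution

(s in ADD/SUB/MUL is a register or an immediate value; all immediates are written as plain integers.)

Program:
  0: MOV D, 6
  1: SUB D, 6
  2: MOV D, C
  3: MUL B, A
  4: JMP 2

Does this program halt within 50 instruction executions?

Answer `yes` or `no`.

Answer: no

Derivation:
Step 1: PC=0 exec 'MOV D, 6'. After: A=0 B=0 C=0 D=6 ZF=0 PC=1
Step 2: PC=1 exec 'SUB D, 6'. After: A=0 B=0 C=0 D=0 ZF=1 PC=2
Step 3: PC=2 exec 'MOV D, C'. After: A=0 B=0 C=0 D=0 ZF=1 PC=3
Step 4: PC=3 exec 'MUL B, A'. After: A=0 B=0 C=0 D=0 ZF=1 PC=4
Step 5: PC=4 exec 'JMP 2'. After: A=0 B=0 C=0 D=0 ZF=1 PC=2
State after step 5 equals state after step 2: the program is in a cycle of length 3 and will never halt.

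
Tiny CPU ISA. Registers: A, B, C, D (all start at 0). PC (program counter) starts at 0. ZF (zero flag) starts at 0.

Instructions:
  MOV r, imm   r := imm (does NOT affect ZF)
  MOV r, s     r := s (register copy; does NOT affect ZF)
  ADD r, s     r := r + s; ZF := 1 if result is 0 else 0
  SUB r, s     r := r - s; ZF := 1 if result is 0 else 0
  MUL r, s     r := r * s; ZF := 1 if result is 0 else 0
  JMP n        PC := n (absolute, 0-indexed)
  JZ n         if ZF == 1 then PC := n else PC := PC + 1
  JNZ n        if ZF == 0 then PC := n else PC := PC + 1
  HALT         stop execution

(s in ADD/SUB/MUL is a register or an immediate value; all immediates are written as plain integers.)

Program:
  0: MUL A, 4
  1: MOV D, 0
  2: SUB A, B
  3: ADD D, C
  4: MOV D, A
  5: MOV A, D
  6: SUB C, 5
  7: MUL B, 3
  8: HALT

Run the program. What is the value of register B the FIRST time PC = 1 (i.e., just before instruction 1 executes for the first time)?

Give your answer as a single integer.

Step 1: PC=0 exec 'MUL A, 4'. After: A=0 B=0 C=0 D=0 ZF=1 PC=1
First time PC=1: B=0

0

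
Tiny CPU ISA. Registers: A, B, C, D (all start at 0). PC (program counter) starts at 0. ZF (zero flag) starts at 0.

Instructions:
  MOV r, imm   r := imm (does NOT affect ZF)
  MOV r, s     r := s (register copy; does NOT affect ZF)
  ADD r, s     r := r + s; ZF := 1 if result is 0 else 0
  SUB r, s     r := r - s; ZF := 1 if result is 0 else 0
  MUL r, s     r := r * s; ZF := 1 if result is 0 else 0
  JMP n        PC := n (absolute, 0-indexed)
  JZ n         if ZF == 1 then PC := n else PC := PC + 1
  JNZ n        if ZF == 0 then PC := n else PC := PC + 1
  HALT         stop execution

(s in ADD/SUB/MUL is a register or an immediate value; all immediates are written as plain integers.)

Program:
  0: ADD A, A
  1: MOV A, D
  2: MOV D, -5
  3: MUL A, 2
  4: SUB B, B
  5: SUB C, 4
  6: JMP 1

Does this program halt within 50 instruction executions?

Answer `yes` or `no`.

Step 1: PC=0 exec 'ADD A, A'. After: A=0 B=0 C=0 D=0 ZF=1 PC=1
Step 2: PC=1 exec 'MOV A, D'. After: A=0 B=0 C=0 D=0 ZF=1 PC=2
Step 3: PC=2 exec 'MOV D, -5'. After: A=0 B=0 C=0 D=-5 ZF=1 PC=3
Step 4: PC=3 exec 'MUL A, 2'. After: A=0 B=0 C=0 D=-5 ZF=1 PC=4
Step 5: PC=4 exec 'SUB B, B'. After: A=0 B=0 C=0 D=-5 ZF=1 PC=5
Step 6: PC=5 exec 'SUB C, 4'. After: A=0 B=0 C=-4 D=-5 ZF=0 PC=6
Step 7: PC=6 exec 'JMP 1'. After: A=0 B=0 C=-4 D=-5 ZF=0 PC=1
Step 8: PC=1 exec 'MOV A, D'. After: A=-5 B=0 C=-4 D=-5 ZF=0 PC=2
Step 9: PC=2 exec 'MOV D, -5'. After: A=-5 B=0 C=-4 D=-5 ZF=0 PC=3
Step 10: PC=3 exec 'MUL A, 2'. After: A=-10 B=0 C=-4 D=-5 ZF=0 PC=4
Step 11: PC=4 exec 'SUB B, B'. After: A=-10 B=0 C=-4 D=-5 ZF=1 PC=5
Step 12: PC=5 exec 'SUB C, 4'. After: A=-10 B=0 C=-8 D=-5 ZF=0 PC=6
Step 13: PC=6 exec 'JMP 1'. After: A=-10 B=0 C=-8 D=-5 ZF=0 PC=1
Step 14: PC=1 exec 'MOV A, D'. After: A=-5 B=0 C=-8 D=-5 ZF=0 PC=2
Step 15: PC=2 exec 'MOV D, -5'. After: A=-5 B=0 C=-8 D=-5 ZF=0 PC=3
After 50 steps: not halted. PC revisits the same instructions with no path to HALT; will never halt.

Answer: no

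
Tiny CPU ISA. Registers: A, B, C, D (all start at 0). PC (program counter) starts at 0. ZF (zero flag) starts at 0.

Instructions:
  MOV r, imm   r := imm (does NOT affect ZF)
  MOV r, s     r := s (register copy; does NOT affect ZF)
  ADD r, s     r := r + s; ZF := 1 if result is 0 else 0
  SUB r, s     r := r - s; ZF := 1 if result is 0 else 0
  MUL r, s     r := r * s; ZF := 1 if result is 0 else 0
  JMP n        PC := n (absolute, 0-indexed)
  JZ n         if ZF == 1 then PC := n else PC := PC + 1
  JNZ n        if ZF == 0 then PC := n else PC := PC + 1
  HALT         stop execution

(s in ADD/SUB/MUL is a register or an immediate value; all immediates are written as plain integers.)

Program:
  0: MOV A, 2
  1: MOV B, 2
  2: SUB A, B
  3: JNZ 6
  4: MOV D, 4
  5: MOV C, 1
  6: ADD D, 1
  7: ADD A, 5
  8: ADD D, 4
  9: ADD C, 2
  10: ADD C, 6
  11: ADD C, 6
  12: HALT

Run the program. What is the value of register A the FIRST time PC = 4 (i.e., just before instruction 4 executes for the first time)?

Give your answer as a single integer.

Step 1: PC=0 exec 'MOV A, 2'. After: A=2 B=0 C=0 D=0 ZF=0 PC=1
Step 2: PC=1 exec 'MOV B, 2'. After: A=2 B=2 C=0 D=0 ZF=0 PC=2
Step 3: PC=2 exec 'SUB A, B'. After: A=0 B=2 C=0 D=0 ZF=1 PC=3
Step 4: PC=3 exec 'JNZ 6'. After: A=0 B=2 C=0 D=0 ZF=1 PC=4
First time PC=4: A=0

0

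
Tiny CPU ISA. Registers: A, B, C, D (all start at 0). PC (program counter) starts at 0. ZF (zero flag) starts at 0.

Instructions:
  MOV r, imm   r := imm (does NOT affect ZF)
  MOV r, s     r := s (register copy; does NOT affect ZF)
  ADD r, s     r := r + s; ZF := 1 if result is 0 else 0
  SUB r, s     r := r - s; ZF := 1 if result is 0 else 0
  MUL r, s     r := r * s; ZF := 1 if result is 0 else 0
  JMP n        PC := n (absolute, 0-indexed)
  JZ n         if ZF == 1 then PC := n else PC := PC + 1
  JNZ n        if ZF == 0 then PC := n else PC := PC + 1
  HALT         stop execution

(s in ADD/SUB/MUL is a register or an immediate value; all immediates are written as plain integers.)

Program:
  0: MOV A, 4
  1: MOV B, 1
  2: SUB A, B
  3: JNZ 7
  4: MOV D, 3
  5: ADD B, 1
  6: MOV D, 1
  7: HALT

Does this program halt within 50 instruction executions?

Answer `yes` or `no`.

Answer: yes

Derivation:
Step 1: PC=0 exec 'MOV A, 4'. After: A=4 B=0 C=0 D=0 ZF=0 PC=1
Step 2: PC=1 exec 'MOV B, 1'. After: A=4 B=1 C=0 D=0 ZF=0 PC=2
Step 3: PC=2 exec 'SUB A, B'. After: A=3 B=1 C=0 D=0 ZF=0 PC=3
Step 4: PC=3 exec 'JNZ 7'. After: A=3 B=1 C=0 D=0 ZF=0 PC=7
Step 5: PC=7 exec 'HALT'. After: A=3 B=1 C=0 D=0 ZF=0 PC=7 HALTED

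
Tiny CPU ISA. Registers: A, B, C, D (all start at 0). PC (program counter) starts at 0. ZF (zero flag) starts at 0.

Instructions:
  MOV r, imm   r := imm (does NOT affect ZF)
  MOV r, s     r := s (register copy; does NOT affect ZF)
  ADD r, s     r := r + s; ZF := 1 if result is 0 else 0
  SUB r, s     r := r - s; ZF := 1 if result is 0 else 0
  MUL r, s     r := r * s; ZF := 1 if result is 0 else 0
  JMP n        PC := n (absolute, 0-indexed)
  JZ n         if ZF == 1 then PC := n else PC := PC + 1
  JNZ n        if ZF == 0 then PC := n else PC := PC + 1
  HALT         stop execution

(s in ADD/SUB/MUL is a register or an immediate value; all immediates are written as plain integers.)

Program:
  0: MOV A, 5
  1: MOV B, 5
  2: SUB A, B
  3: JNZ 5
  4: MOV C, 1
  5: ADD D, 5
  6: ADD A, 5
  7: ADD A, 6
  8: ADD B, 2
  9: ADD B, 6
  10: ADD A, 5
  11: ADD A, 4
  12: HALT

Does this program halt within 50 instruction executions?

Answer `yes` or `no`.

Answer: yes

Derivation:
Step 1: PC=0 exec 'MOV A, 5'. After: A=5 B=0 C=0 D=0 ZF=0 PC=1
Step 2: PC=1 exec 'MOV B, 5'. After: A=5 B=5 C=0 D=0 ZF=0 PC=2
Step 3: PC=2 exec 'SUB A, B'. After: A=0 B=5 C=0 D=0 ZF=1 PC=3
Step 4: PC=3 exec 'JNZ 5'. After: A=0 B=5 C=0 D=0 ZF=1 PC=4
Step 5: PC=4 exec 'MOV C, 1'. After: A=0 B=5 C=1 D=0 ZF=1 PC=5
Step 6: PC=5 exec 'ADD D, 5'. After: A=0 B=5 C=1 D=5 ZF=0 PC=6
Step 7: PC=6 exec 'ADD A, 5'. After: A=5 B=5 C=1 D=5 ZF=0 PC=7
Step 8: PC=7 exec 'ADD A, 6'. After: A=11 B=5 C=1 D=5 ZF=0 PC=8
Step 9: PC=8 exec 'ADD B, 2'. After: A=11 B=7 C=1 D=5 ZF=0 PC=9
Step 10: PC=9 exec 'ADD B, 6'. After: A=11 B=13 C=1 D=5 ZF=0 PC=10
Step 11: PC=10 exec 'ADD A, 5'. After: A=16 B=13 C=1 D=5 ZF=0 PC=11
Step 12: PC=11 exec 'ADD A, 4'. After: A=20 B=13 C=1 D=5 ZF=0 PC=12
Step 13: PC=12 exec 'HALT'. After: A=20 B=13 C=1 D=5 ZF=0 PC=12 HALTED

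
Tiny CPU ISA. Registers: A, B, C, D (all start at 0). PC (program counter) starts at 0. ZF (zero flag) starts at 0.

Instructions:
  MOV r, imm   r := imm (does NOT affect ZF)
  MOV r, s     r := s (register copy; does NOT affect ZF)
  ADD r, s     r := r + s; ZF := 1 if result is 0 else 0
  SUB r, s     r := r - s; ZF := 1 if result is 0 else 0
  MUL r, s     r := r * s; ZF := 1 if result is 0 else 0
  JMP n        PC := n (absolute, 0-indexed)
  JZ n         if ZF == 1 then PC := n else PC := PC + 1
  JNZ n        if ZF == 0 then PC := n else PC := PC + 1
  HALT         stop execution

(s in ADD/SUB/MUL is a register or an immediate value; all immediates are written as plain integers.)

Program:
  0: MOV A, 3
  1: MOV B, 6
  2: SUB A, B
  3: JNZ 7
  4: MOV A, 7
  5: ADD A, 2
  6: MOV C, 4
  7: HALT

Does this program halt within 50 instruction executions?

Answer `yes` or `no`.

Answer: yes

Derivation:
Step 1: PC=0 exec 'MOV A, 3'. After: A=3 B=0 C=0 D=0 ZF=0 PC=1
Step 2: PC=1 exec 'MOV B, 6'. After: A=3 B=6 C=0 D=0 ZF=0 PC=2
Step 3: PC=2 exec 'SUB A, B'. After: A=-3 B=6 C=0 D=0 ZF=0 PC=3
Step 4: PC=3 exec 'JNZ 7'. After: A=-3 B=6 C=0 D=0 ZF=0 PC=7
Step 5: PC=7 exec 'HALT'. After: A=-3 B=6 C=0 D=0 ZF=0 PC=7 HALTED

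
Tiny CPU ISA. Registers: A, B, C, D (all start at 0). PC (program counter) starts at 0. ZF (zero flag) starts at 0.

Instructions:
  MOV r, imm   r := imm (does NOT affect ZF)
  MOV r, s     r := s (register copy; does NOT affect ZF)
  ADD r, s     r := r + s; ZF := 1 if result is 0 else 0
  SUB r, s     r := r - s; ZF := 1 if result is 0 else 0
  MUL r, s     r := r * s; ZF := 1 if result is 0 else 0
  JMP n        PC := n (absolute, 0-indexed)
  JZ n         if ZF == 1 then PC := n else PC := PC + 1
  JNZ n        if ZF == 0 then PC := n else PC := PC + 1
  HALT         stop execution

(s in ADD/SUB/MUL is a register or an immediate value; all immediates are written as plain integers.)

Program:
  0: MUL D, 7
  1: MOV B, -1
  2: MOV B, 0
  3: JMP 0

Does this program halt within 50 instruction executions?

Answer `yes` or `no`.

Step 1: PC=0 exec 'MUL D, 7'. After: A=0 B=0 C=0 D=0 ZF=1 PC=1
Step 2: PC=1 exec 'MOV B, -1'. After: A=0 B=-1 C=0 D=0 ZF=1 PC=2
Step 3: PC=2 exec 'MOV B, 0'. After: A=0 B=0 C=0 D=0 ZF=1 PC=3
Step 4: PC=3 exec 'JMP 0'. After: A=0 B=0 C=0 D=0 ZF=1 PC=0
Step 5: PC=0 exec 'MUL D, 7'. After: A=0 B=0 C=0 D=0 ZF=1 PC=1
State after step 5 equals state after step 1: the program is in a cycle of length 4 and will never halt.

Answer: no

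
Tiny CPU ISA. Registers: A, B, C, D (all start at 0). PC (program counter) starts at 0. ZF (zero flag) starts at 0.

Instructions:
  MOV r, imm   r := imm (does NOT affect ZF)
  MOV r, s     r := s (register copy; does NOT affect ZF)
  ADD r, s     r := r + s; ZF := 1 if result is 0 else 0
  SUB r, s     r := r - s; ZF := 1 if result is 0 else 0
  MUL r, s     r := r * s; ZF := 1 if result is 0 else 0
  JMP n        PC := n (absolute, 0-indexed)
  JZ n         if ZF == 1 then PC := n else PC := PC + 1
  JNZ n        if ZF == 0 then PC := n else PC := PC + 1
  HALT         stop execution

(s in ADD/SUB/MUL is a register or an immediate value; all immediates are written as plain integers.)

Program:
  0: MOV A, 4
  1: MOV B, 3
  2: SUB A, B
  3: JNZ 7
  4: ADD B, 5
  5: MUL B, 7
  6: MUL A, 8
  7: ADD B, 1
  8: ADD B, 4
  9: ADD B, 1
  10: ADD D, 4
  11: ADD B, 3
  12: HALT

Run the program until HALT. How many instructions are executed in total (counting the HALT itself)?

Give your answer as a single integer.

Answer: 10

Derivation:
Step 1: PC=0 exec 'MOV A, 4'. After: A=4 B=0 C=0 D=0 ZF=0 PC=1
Step 2: PC=1 exec 'MOV B, 3'. After: A=4 B=3 C=0 D=0 ZF=0 PC=2
Step 3: PC=2 exec 'SUB A, B'. After: A=1 B=3 C=0 D=0 ZF=0 PC=3
Step 4: PC=3 exec 'JNZ 7'. After: A=1 B=3 C=0 D=0 ZF=0 PC=7
Step 5: PC=7 exec 'ADD B, 1'. After: A=1 B=4 C=0 D=0 ZF=0 PC=8
Step 6: PC=8 exec 'ADD B, 4'. After: A=1 B=8 C=0 D=0 ZF=0 PC=9
Step 7: PC=9 exec 'ADD B, 1'. After: A=1 B=9 C=0 D=0 ZF=0 PC=10
Step 8: PC=10 exec 'ADD D, 4'. After: A=1 B=9 C=0 D=4 ZF=0 PC=11
Step 9: PC=11 exec 'ADD B, 3'. After: A=1 B=12 C=0 D=4 ZF=0 PC=12
Step 10: PC=12 exec 'HALT'. After: A=1 B=12 C=0 D=4 ZF=0 PC=12 HALTED
Total instructions executed: 10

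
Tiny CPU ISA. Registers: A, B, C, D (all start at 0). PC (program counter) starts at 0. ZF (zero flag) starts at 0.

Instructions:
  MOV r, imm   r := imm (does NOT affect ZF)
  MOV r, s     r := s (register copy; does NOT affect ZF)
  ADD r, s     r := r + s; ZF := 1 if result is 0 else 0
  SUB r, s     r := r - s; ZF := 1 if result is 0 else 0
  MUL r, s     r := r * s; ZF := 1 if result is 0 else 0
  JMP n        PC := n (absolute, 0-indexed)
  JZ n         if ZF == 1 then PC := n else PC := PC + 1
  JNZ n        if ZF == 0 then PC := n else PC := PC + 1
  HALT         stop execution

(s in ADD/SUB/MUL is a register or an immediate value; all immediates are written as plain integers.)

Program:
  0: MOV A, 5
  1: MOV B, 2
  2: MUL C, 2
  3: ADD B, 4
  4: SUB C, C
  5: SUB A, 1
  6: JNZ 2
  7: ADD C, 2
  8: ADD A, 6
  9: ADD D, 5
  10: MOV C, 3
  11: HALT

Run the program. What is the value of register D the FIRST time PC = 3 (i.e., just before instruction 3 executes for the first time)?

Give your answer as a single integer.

Step 1: PC=0 exec 'MOV A, 5'. After: A=5 B=0 C=0 D=0 ZF=0 PC=1
Step 2: PC=1 exec 'MOV B, 2'. After: A=5 B=2 C=0 D=0 ZF=0 PC=2
Step 3: PC=2 exec 'MUL C, 2'. After: A=5 B=2 C=0 D=0 ZF=1 PC=3
First time PC=3: D=0

0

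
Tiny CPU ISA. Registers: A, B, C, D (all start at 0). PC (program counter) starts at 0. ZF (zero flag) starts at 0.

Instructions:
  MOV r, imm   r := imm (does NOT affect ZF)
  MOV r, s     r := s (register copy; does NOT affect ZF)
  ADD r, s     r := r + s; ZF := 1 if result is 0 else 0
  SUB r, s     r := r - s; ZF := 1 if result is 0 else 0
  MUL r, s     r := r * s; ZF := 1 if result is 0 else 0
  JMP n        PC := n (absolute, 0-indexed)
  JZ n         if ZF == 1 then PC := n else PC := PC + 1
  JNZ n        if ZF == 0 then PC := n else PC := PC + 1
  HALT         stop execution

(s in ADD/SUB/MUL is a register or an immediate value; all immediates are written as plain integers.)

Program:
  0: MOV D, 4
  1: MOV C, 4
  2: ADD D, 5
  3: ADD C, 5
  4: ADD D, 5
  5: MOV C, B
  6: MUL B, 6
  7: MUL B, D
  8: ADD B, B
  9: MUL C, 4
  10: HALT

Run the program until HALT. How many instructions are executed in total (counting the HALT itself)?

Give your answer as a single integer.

Step 1: PC=0 exec 'MOV D, 4'. After: A=0 B=0 C=0 D=4 ZF=0 PC=1
Step 2: PC=1 exec 'MOV C, 4'. After: A=0 B=0 C=4 D=4 ZF=0 PC=2
Step 3: PC=2 exec 'ADD D, 5'. After: A=0 B=0 C=4 D=9 ZF=0 PC=3
Step 4: PC=3 exec 'ADD C, 5'. After: A=0 B=0 C=9 D=9 ZF=0 PC=4
Step 5: PC=4 exec 'ADD D, 5'. After: A=0 B=0 C=9 D=14 ZF=0 PC=5
Step 6: PC=5 exec 'MOV C, B'. After: A=0 B=0 C=0 D=14 ZF=0 PC=6
Step 7: PC=6 exec 'MUL B, 6'. After: A=0 B=0 C=0 D=14 ZF=1 PC=7
Step 8: PC=7 exec 'MUL B, D'. After: A=0 B=0 C=0 D=14 ZF=1 PC=8
Step 9: PC=8 exec 'ADD B, B'. After: A=0 B=0 C=0 D=14 ZF=1 PC=9
Step 10: PC=9 exec 'MUL C, 4'. After: A=0 B=0 C=0 D=14 ZF=1 PC=10
Step 11: PC=10 exec 'HALT'. After: A=0 B=0 C=0 D=14 ZF=1 PC=10 HALTED
Total instructions executed: 11

Answer: 11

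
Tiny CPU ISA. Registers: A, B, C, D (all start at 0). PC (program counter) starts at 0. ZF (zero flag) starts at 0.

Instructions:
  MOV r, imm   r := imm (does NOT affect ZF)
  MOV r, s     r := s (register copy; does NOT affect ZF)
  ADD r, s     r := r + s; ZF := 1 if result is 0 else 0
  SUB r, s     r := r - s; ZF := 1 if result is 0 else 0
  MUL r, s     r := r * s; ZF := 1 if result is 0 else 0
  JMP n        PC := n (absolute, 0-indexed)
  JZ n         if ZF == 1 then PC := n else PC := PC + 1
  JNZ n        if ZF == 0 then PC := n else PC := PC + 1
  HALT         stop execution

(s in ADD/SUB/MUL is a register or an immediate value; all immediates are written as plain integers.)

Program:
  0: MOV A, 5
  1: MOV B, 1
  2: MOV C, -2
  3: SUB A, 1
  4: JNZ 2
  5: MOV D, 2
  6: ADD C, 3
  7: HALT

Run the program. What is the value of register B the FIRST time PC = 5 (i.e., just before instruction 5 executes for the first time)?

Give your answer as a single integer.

Step 1: PC=0 exec 'MOV A, 5'. After: A=5 B=0 C=0 D=0 ZF=0 PC=1
Step 2: PC=1 exec 'MOV B, 1'. After: A=5 B=1 C=0 D=0 ZF=0 PC=2
Step 3: PC=2 exec 'MOV C, -2'. After: A=5 B=1 C=-2 D=0 ZF=0 PC=3
Step 4: PC=3 exec 'SUB A, 1'. After: A=4 B=1 C=-2 D=0 ZF=0 PC=4
Step 5: PC=4 exec 'JNZ 2'. After: A=4 B=1 C=-2 D=0 ZF=0 PC=2
Step 6: PC=2 exec 'MOV C, -2'. After: A=4 B=1 C=-2 D=0 ZF=0 PC=3
Step 7: PC=3 exec 'SUB A, 1'. After: A=3 B=1 C=-2 D=0 ZF=0 PC=4
Step 8: PC=4 exec 'JNZ 2'. After: A=3 B=1 C=-2 D=0 ZF=0 PC=2
Step 9: PC=2 exec 'MOV C, -2'. After: A=3 B=1 C=-2 D=0 ZF=0 PC=3
Step 10: PC=3 exec 'SUB A, 1'. After: A=2 B=1 C=-2 D=0 ZF=0 PC=4
Step 11: PC=4 exec 'JNZ 2'. After: A=2 B=1 C=-2 D=0 ZF=0 PC=2
Step 12: PC=2 exec 'MOV C, -2'. After: A=2 B=1 C=-2 D=0 ZF=0 PC=3
Step 13: PC=3 exec 'SUB A, 1'. After: A=1 B=1 C=-2 D=0 ZF=0 PC=4
Step 14: PC=4 exec 'JNZ 2'. After: A=1 B=1 C=-2 D=0 ZF=0 PC=2
Step 15: PC=2 exec 'MOV C, -2'. After: A=1 B=1 C=-2 D=0 ZF=0 PC=3
Step 16: PC=3 exec 'SUB A, 1'. After: A=0 B=1 C=-2 D=0 ZF=1 PC=4
Step 17: PC=4 exec 'JNZ 2'. After: A=0 B=1 C=-2 D=0 ZF=1 PC=5
First time PC=5: B=1

1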